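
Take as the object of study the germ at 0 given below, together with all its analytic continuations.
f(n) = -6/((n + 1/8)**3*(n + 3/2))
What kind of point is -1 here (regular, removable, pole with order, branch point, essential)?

Denominator factors: n + 3/2 = 1/2 at n = -1; n + 1/8 = -7/8 at n = -1 — none vanishes.
So the germ continues analytically to -1.

The point is a regular point.


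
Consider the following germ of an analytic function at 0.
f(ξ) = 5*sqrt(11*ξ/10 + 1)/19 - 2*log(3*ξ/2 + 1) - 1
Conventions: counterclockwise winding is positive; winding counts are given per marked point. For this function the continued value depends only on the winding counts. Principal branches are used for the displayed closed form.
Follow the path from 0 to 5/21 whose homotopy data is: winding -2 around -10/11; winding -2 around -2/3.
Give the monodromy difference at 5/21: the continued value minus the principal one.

Continued minus principal equals (8)*pi*i.

The rational part is single-valued and drops out of the difference; each branch term changes only by its own monodromy.
(5/19)*sqrt(1 - ξ/(-10/11)): winding -2 is even, the square root returns to the same sheet, contribution 0.
(-2)*log(1 - ξ/(-2/3)): each positive loop around -2/3 adds 2*pi*i to the log, so winding -2 contributes (-2)*(-2)*2*pi*i = (8)*pi*i.
Summing the contributions at ξ = 5/21 gives (8)*pi*i.


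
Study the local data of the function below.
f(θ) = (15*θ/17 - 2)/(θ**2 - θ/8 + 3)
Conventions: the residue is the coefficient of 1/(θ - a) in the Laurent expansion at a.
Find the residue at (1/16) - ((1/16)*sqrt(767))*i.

The residue is (15/34) - ((529/26078)*sqrt(767))*i.

The factor θ**2 - θ/8 + 3 splits as (θ - a)(θ - a') with a = (1/16) - ((1/16)*sqrt(767))*i, a' = (1/16) + ((1/16)*sqrt(767))*i. At the order-1 pole a set g(θ) = (θ - a)*f(θ) = [15*θ/17 - 2] / (θ - a').
Simple pole: residue = g(a) at a = (1/16) - ((1/16)*sqrt(767))*i, which is (15/34) - ((529/26078)*sqrt(767))*i.


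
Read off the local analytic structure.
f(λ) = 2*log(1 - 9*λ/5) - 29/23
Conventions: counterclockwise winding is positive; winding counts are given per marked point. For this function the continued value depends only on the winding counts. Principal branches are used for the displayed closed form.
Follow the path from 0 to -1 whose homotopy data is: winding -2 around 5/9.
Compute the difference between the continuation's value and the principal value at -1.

The rational part is single-valued and drops out of the difference; each branch term changes only by its own monodromy.
(2)*log(1 - λ/(5/9)): each positive loop around 5/9 adds 2*pi*i to the log, so winding -2 contributes (2)*(-2)*2*pi*i = -(8)*pi*i.
Summing the contributions at λ = -1 gives -(8)*pi*i.

Continued minus principal equals -(8)*pi*i.


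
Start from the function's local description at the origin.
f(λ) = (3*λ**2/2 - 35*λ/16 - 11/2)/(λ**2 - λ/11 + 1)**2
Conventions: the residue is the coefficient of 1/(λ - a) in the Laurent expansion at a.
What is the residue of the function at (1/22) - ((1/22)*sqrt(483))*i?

The factor λ**2 - λ/11 + 1 splits as (λ - a)(λ - a') with a = (1/22) - ((1/22)*sqrt(483))*i, a' = (1/22) + ((1/22)*sqrt(483))*i. At the order-2 pole a set g(λ) = (λ - a)^2*f(λ) = [3*λ**2/2 - 35*λ/16 - 11/2] / (λ - a')^2.
Order-2 pole: residue = g'(a); g'((1/22) - ((1/22)*sqrt(483))*i) = -((58201/1244208)*sqrt(483))*i, so the residue is -((58201/1244208)*sqrt(483))*i.

The residue is -((58201/1244208)*sqrt(483))*i.


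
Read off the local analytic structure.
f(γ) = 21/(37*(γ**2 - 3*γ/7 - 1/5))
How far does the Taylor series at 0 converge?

The radius of convergence is -3/14 + (1/70)*sqrt(1205).

Denominator factor (γ**2 - 3*γ/7 - 1/5): discriminant 241/245, real irrational roots 3/14 + (1/70)*sqrt(1205) and 3/14 - (1/70)*sqrt(1205); poles of order 1, moduli 3/14 + (1/70)*sqrt(1205) and -3/14 + (1/70)*sqrt(1205).
The radius of convergence is the smallest modulus among the singular points: -3/14 + (1/70)*sqrt(1205).


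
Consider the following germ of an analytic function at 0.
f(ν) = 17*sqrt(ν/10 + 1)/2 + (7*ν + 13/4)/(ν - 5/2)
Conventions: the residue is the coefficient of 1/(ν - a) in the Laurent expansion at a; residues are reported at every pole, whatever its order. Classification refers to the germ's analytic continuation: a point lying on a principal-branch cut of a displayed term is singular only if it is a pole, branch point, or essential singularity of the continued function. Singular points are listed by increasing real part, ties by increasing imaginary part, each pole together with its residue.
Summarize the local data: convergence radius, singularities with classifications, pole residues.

Radius of convergence at 0: 5/2.
At -10: an algebraic (square-root) branch point.
At 5/2: a pole of order 1; residue 83/4.

Denominator factor (ν - 5/2): pole of order 1 at 5/2, modulus 5/2.
Branch term (17/2)*sqrt(1 - ν/(-10)): its argument vanishes at ν = -10, a square-root branch point, modulus 10.
The radius of convergence is the smallest modulus among the singular points: 5/2.
The branch term is analytic at 5/2 and contributes nothing to the residue; only the rational part matters.
At the order-1 pole 5/2 set g(ν) = (ν - (5/2))*(rational part) = 7*ν + 13/4.
Simple pole: residue = g(a) at a = 5/2, which is 83/4.
List the singular points by increasing real part (a conjugate pair: the negative imaginary part first).


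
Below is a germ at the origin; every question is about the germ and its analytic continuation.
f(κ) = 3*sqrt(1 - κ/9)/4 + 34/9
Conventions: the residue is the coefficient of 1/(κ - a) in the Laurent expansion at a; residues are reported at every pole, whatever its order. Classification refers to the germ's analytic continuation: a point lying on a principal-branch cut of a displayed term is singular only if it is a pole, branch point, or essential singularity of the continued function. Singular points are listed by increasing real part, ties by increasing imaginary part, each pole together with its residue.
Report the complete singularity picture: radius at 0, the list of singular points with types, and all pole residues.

Radius of convergence at 0: 9.
At 9: an algebraic (square-root) branch point.

Branch term (3/4)*sqrt(1 - κ/(9)): its argument vanishes at κ = 9, a square-root branch point, modulus 9.
The radius of convergence is the smallest modulus among the singular points: 9.


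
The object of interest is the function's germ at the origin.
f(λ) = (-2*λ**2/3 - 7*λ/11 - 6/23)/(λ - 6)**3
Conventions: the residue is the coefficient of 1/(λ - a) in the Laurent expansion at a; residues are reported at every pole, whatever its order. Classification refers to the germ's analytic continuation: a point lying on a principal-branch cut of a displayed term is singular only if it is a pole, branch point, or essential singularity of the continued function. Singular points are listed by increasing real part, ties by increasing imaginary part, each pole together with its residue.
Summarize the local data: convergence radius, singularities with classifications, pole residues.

Radius of convergence at 0: 6.
At 6: a pole of order 3; residue -2/3.

Denominator factor (λ - 6)^3: pole of order 3 at 6, modulus 6.
The radius of convergence is the smallest modulus among the singular points: 6.
At the order-3 pole 6 set g(λ) = (λ - (6))^3*f(λ) = -2*λ**2/3 - 7*λ/11 - 6/23.
Order-3 pole: residue = g''(a)/2; g''(6) = -4/3, so the residue is -2/3.


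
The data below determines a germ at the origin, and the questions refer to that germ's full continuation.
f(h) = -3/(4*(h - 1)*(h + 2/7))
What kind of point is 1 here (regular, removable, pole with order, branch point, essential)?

The denominator factor h - 1 vanishes at 1 and appears to the power 1; the numerator there equals -3/4, nonzero, and no other factor vanishes.
Hence a pole whose order is the multiplicity, 1.

The point is a pole of order 1.


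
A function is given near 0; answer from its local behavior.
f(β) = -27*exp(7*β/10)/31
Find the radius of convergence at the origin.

The factor exp(7*β/10) is entire and contributes no finite singular point.
The polynomial part has no poles.
No finite singular points: the Taylor series at 0 converges everywhere.

The radius of convergence is infinite.


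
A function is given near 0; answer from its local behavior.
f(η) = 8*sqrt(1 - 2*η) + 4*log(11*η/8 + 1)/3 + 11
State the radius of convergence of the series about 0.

Branch term (4/3)*log(1 - η/(-8/11)): its argument vanishes at η = -8/11, a logarithmic branch point, modulus 8/11.
Branch term (8)*sqrt(1 - η/(1/2)): its argument vanishes at η = 1/2, a square-root branch point, modulus 1/2.
The radius of convergence is the smallest modulus among the singular points: 1/2.

The radius of convergence is 1/2.


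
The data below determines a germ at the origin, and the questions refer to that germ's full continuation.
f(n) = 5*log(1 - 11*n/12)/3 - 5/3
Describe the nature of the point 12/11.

The term (5/3)*log(1 - n/(12/11)) has argument 1 - 12/11/(12/11) = 0 at 12/11: a logarithmic (infinitely-sheeted) branch point; the remaining terms are analytic or single-valued there.

The point is a logarithmic branch point.


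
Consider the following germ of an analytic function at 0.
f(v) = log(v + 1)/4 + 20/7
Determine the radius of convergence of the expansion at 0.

The radius of convergence is 1.

Branch term (1/4)*log(1 - v/(-1)): its argument vanishes at v = -1, a logarithmic branch point, modulus 1.
The radius of convergence is the smallest modulus among the singular points: 1.


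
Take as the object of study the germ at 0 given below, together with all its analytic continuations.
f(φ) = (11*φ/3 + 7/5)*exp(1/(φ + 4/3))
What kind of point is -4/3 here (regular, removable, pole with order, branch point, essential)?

The point is an essential singularity.

The exponent 1/(φ - (-4/3)) has a pole at -4/3, so exp(1/(φ - (-4/3))) takes every nonzero value near it: an essential singularity (not a pole of any order).


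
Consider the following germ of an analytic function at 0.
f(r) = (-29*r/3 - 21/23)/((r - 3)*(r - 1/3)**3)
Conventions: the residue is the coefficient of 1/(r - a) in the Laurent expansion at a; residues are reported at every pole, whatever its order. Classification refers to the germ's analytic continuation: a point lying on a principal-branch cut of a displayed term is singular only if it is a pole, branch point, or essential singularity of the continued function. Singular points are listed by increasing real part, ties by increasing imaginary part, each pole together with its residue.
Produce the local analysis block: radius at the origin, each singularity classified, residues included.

Radius of convergence at 0: 1/3.
At 1/3: a pole of order 3; residue 1161/736.
At 3: a pole of order 1; residue -1161/736.

Denominator factor (r - 1/3)^3: pole of order 3 at 1/3, modulus 1/3.
Denominator factor (r - 3): pole of order 1 at 3, modulus 3.
The radius of convergence is the smallest modulus among the singular points: 1/3.
At the order-3 pole 1/3 set g(r) = (r - (1/3))^3*f(r) = (-29*r/3 - 21/23)/(r - 3).
Order-3 pole: residue = g''(a)/2; g''(1/3) = 1161/368, so the residue is 1161/736.
At the order-1 pole 3 set g(r) = (r - (3))*f(r) = (-29*r/3 - 21/23)/(r - 1/3)**3.
Simple pole: residue = g(a) at a = 3, which is -1161/736.
List the singular points by increasing real part (a conjugate pair: the negative imaginary part first).


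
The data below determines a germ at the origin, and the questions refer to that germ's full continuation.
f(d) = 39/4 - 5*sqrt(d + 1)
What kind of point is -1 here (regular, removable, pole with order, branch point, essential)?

The term (-5)*sqrt(1 - d/(-1)) has argument 1 - -1/(-1) = 0 at -1: a square-root (algebraic, two-sheeted) branch point; the remaining terms are analytic or single-valued there.

The point is an algebraic (square-root) branch point.


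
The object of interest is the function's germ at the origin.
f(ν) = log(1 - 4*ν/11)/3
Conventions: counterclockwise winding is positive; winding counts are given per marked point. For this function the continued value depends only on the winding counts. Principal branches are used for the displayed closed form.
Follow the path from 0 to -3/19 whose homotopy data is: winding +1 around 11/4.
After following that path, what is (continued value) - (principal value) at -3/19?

The rational part is single-valued and drops out of the difference; each branch term changes only by its own monodromy.
(1/3)*log(1 - ν/(11/4)): each positive loop around 11/4 adds 2*pi*i to the log, so winding +1 contributes (1/3)*(1)*2*pi*i = (2/3)*pi*i.
Summing the contributions at ν = -3/19 gives (2/3)*pi*i.

Continued minus principal equals (2/3)*pi*i.


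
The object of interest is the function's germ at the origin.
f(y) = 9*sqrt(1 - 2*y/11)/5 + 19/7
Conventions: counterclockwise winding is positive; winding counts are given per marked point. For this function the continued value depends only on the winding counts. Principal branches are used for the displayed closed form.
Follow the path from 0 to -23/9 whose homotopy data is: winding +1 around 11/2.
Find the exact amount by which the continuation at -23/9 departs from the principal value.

The rational part is single-valued and drops out of the difference; each branch term changes only by its own monodromy.
(9/5)*sqrt(1 - y/(11/2)): winding +1 is odd, the square root flips sign, contributing -2*(9/5)*sqrt(1 - (-23/9)/(11/2)) = -2*(9/5)*sqrt(145/99) = -(6/55)*sqrt(1595).
Summing the contributions at y = -23/9 gives -(6/55)*sqrt(1595).

Continued minus principal equals -(6/55)*sqrt(1595).


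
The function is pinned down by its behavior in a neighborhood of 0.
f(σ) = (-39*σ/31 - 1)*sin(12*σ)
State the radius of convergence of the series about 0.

The radius of convergence is infinite.

The factor sin(12*σ) is entire and contributes no finite singular point.
The polynomial part has no poles.
No finite singular points: the Taylor series at 0 converges everywhere.


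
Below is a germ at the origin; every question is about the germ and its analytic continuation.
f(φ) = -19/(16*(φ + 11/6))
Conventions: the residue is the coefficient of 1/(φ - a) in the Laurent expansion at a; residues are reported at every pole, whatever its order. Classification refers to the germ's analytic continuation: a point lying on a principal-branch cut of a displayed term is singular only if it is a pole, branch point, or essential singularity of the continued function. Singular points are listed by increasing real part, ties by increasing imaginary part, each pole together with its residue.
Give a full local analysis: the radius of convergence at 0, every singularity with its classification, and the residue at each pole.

Radius of convergence at 0: 11/6.
At -11/6: a pole of order 1; residue -19/16.

Denominator factor (φ + 11/6): pole of order 1 at -11/6, modulus 11/6.
The radius of convergence is the smallest modulus among the singular points: 11/6.
At the order-1 pole -11/6 set g(φ) = (φ - (-11/6))*f(φ) = -19/16.
Simple pole: residue = g(a) at a = -11/6, which is -19/16.


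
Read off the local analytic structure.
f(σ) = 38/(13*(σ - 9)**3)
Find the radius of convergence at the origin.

The radius of convergence is 9.

Denominator factor (σ - 9)^3: pole of order 3 at 9, modulus 9.
The radius of convergence is the smallest modulus among the singular points: 9.


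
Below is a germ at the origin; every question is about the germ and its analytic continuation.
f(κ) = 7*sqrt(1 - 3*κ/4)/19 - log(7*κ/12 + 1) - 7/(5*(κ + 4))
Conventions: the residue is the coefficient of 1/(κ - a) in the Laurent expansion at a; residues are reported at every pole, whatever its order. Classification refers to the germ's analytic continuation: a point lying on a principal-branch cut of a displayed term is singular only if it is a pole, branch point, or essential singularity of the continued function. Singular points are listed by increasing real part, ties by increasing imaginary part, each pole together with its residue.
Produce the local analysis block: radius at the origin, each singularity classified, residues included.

Radius of convergence at 0: 4/3.
At -4: a pole of order 1; residue -7/5.
At -12/7: a logarithmic branch point.
At 4/3: an algebraic (square-root) branch point.

Denominator factor (κ + 4): pole of order 1 at -4, modulus 4.
Branch term (-1)*log(1 - κ/(-12/7)): its argument vanishes at κ = -12/7, a logarithmic branch point, modulus 12/7.
Branch term (7/19)*sqrt(1 - κ/(4/3)): its argument vanishes at κ = 4/3, a square-root branch point, modulus 4/3.
The radius of convergence is the smallest modulus among the singular points: 4/3.
The branch terms are analytic at -4 and contribute nothing to the residue; only the rational part matters.
At the order-1 pole -4 set g(κ) = (κ - (-4))*(rational part) = -7/5.
Simple pole: residue = g(a) at a = -4, which is -7/5.
List the singular points by increasing real part (a conjugate pair: the negative imaginary part first).


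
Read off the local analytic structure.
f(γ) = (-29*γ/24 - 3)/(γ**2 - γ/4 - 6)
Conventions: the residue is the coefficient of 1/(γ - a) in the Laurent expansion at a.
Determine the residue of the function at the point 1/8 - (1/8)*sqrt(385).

The residue is -29/48 + (11/336)*sqrt(385).

The factor γ**2 - γ/4 - 6 splits as (γ - a)(γ - a') with a = 1/8 - (1/8)*sqrt(385), a' = 1/8 + (1/8)*sqrt(385). At the order-1 pole a set g(γ) = (γ - a)*f(γ) = [-29*γ/24 - 3] / (γ - a').
Simple pole: residue = g(a) at a = 1/8 - (1/8)*sqrt(385), which is -29/48 + (11/336)*sqrt(385).


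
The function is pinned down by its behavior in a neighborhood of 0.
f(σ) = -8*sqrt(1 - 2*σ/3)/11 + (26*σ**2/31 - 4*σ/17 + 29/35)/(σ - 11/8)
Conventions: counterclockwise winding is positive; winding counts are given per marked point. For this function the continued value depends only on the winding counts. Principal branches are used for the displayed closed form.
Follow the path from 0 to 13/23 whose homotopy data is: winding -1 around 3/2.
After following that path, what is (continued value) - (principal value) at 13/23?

Continued minus principal equals (16/759)*sqrt(2967).

The rational part is single-valued and drops out of the difference; each branch term changes only by its own monodromy.
(-8/11)*sqrt(1 - σ/(3/2)): winding -1 is odd, the square root flips sign, contributing -2*(-8/11)*sqrt(1 - (13/23)/(3/2)) = -2*(-8/11)*sqrt(43/69) = (16/759)*sqrt(2967).
Summing the contributions at σ = 13/23 gives (16/759)*sqrt(2967).


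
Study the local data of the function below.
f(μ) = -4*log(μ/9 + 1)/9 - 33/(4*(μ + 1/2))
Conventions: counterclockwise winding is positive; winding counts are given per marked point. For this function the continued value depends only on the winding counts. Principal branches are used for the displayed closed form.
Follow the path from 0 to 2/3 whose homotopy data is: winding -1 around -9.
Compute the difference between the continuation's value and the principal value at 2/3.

Continued minus principal equals (8/9)*pi*i.

The rational part is single-valued and drops out of the difference; each branch term changes only by its own monodromy.
(-4/9)*log(1 - μ/(-9)): each positive loop around -9 adds 2*pi*i to the log, so winding -1 contributes (-4/9)*(-1)*2*pi*i = (8/9)*pi*i.
Summing the contributions at μ = 2/3 gives (8/9)*pi*i.


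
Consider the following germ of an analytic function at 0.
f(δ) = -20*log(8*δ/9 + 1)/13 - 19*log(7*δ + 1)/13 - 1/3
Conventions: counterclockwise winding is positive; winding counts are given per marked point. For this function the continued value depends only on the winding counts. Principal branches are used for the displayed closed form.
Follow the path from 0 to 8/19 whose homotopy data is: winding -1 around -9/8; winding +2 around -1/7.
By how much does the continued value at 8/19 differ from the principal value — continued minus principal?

The rational part is single-valued and drops out of the difference; each branch term changes only by its own monodromy.
(-20/13)*log(1 - δ/(-9/8)): each positive loop around -9/8 adds 2*pi*i to the log, so winding -1 contributes (-20/13)*(-1)*2*pi*i = (40/13)*pi*i.
(-19/13)*log(1 - δ/(-1/7)): each positive loop around -1/7 adds 2*pi*i to the log, so winding +2 contributes (-19/13)*(2)*2*pi*i = -(76/13)*pi*i.
Summing the contributions at δ = 8/19 gives -(36/13)*pi*i.

Continued minus principal equals -(36/13)*pi*i.


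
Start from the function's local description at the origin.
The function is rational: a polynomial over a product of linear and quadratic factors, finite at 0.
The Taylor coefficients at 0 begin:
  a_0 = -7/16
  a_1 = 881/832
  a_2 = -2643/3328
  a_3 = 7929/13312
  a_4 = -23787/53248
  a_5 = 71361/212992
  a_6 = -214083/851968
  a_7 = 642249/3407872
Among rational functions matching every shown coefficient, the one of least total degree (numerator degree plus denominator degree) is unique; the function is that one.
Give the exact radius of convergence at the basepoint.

No rational of total degree below 2 reproduces all 8 coefficients; solving the [1/1] Pade equations on them gives f(ε) = (38*ε/39 - 7/12)/(ε + 4/3), whose expansion matches every shown term.
Denominator factor (ε + 4/3): pole of order 1 at -4/3, modulus 4/3.
The radius of convergence is the smallest modulus among the singular points: 4/3.

The radius of convergence is 4/3.


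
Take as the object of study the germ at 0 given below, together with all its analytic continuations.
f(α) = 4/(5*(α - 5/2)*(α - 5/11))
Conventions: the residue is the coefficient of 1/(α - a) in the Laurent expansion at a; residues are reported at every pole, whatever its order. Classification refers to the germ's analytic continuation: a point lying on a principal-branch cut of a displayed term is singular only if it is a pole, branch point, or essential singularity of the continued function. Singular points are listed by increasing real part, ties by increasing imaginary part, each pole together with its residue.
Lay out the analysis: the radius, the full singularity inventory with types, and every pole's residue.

Denominator factor (α - 5/2): pole of order 1 at 5/2, modulus 5/2.
Denominator factor (α - 5/11): pole of order 1 at 5/11, modulus 5/11.
The radius of convergence is the smallest modulus among the singular points: 5/11.
At the order-1 pole 5/11 set g(α) = (α - (5/11))*f(α) = 4/(5*(α - 5/2)).
Simple pole: residue = g(a) at a = 5/11, which is -88/225.
At the order-1 pole 5/2 set g(α) = (α - (5/2))*f(α) = 4/(5*(α - 5/11)).
Simple pole: residue = g(a) at a = 5/2, which is 88/225.
List the singular points by increasing real part (a conjugate pair: the negative imaginary part first).

Radius of convergence at 0: 5/11.
At 5/11: a pole of order 1; residue -88/225.
At 5/2: a pole of order 1; residue 88/225.


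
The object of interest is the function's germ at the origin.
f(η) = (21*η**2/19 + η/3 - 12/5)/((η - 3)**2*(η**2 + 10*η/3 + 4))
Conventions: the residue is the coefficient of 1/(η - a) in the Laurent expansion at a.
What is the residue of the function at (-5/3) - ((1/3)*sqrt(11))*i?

The residue is (-22919/301530) + ((2191/663366)*sqrt(11))*i.

The factor η**2 + 10*η/3 + 4 splits as (η - a)(η - a') with a = (-5/3) - ((1/3)*sqrt(11))*i, a' = (-5/3) + ((1/3)*sqrt(11))*i. At the order-1 pole a set g(η) = (η - a)*f(η) = [(21*η**2/19 + η/3 - 12/5)/(η - 3)**2] / (η - a').
Simple pole: residue = g(a) at a = (-5/3) - ((1/3)*sqrt(11))*i, which is (-22919/301530) + ((2191/663366)*sqrt(11))*i.


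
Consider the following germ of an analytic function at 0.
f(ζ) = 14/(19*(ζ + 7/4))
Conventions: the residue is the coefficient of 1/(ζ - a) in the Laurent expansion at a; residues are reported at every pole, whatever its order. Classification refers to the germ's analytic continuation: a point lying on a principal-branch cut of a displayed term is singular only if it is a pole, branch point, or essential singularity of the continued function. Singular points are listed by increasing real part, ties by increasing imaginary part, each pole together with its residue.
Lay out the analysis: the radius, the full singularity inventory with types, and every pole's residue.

Radius of convergence at 0: 7/4.
At -7/4: a pole of order 1; residue 14/19.

Denominator factor (ζ + 7/4): pole of order 1 at -7/4, modulus 7/4.
The radius of convergence is the smallest modulus among the singular points: 7/4.
At the order-1 pole -7/4 set g(ζ) = (ζ - (-7/4))*f(ζ) = 14/19.
Simple pole: residue = g(a) at a = -7/4, which is 14/19.


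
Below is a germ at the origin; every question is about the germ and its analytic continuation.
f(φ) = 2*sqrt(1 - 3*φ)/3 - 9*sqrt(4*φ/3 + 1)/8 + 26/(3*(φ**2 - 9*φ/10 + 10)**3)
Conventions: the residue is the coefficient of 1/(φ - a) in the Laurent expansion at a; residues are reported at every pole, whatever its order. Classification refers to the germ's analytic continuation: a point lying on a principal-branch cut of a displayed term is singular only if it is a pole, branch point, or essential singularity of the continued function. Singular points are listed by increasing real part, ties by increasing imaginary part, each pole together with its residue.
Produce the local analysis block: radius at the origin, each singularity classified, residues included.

Denominator factor (φ**2 - 9*φ/10 + 10)^3: discriminant -3919/100, complex-conjugate roots (9/20) + ((1/20)*sqrt(3919))*i and (9/20) - ((1/20)*sqrt(3919))*i; poles of order 3, moduli sqrt(10) and sqrt(10).
Branch term (2/3)*sqrt(1 - φ/(1/3)): its argument vanishes at φ = 1/3, a square-root branch point, modulus 1/3.
Branch term (-9/8)*sqrt(1 - φ/(-3/4)): its argument vanishes at φ = -3/4, a square-root branch point, modulus 3/4.
The radius of convergence is the smallest modulus among the singular points: 1/3.
The branch terms are analytic at (9/20) - ((1/20)*sqrt(3919))*i and contribute nothing to the residue; only the rational part matters.
The factor φ**2 - 9*φ/10 + 10 splits as (φ - a)(φ - a') with a = (9/20) - ((1/20)*sqrt(3919))*i, a' = (9/20) + ((1/20)*sqrt(3919))*i. At the order-3 pole a set g(φ) = (φ - a)^3*(rational part) = [26/3] / (φ - a')^3.
Order-3 pole: residue = g''(a)/2; g''((9/20) - ((1/20)*sqrt(3919))*i) = ((10400000/60190200559)*sqrt(3919))*i, so the residue is ((5200000/60190200559)*sqrt(3919))*i.
The branch terms are analytic at (9/20) + ((1/20)*sqrt(3919))*i and contribute nothing to the residue; only the rational part matters.
The factor φ**2 - 9*φ/10 + 10 splits as (φ - a)(φ - a') with a = (9/20) + ((1/20)*sqrt(3919))*i, a' = (9/20) - ((1/20)*sqrt(3919))*i. At the order-3 pole a set g(φ) = (φ - a)^3*(rational part) = [26/3] / (φ - a')^3.
Order-3 pole: residue = g''(a)/2; g''((9/20) + ((1/20)*sqrt(3919))*i) = -((10400000/60190200559)*sqrt(3919))*i, so the residue is -((5200000/60190200559)*sqrt(3919))*i.
List the singular points by increasing real part (a conjugate pair: the negative imaginary part first).

Radius of convergence at 0: 1/3.
At -3/4: an algebraic (square-root) branch point.
At 1/3: an algebraic (square-root) branch point.
At (9/20) - ((1/20)*sqrt(3919))*i: a pole of order 3; residue ((5200000/60190200559)*sqrt(3919))*i.
At (9/20) + ((1/20)*sqrt(3919))*i: a pole of order 3; residue -((5200000/60190200559)*sqrt(3919))*i.


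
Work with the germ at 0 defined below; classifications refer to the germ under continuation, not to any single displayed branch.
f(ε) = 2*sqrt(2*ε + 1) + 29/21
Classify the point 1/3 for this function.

The point is a regular point.

There is no denominator, hence no pole anywhere.
Branch term sqrt(1 - ε/(-1/2)): argument at 1/3 is 5/3, nonzero, so 1/3 is not its branch point (a point on a principal cut is still regular for the continued germ).
So the germ continues analytically to 1/3.


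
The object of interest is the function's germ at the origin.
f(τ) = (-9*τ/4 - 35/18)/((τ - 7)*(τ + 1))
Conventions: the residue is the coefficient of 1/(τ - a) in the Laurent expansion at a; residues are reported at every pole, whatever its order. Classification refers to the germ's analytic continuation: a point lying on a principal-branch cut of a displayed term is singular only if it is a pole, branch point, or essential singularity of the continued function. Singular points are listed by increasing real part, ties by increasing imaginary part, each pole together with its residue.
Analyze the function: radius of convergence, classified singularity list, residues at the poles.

Denominator factor (τ - 7): pole of order 1 at 7, modulus 7.
Denominator factor (τ + 1): pole of order 1 at -1, modulus 1.
The radius of convergence is the smallest modulus among the singular points: 1.
At the order-1 pole -1 set g(τ) = (τ - (-1))*f(τ) = (-9*τ/4 - 35/18)/(τ - 7).
Simple pole: residue = g(a) at a = -1, which is -11/288.
At the order-1 pole 7 set g(τ) = (τ - (7))*f(τ) = (-9*τ/4 - 35/18)/(τ + 1).
Simple pole: residue = g(a) at a = 7, which is -637/288.
List the singular points by increasing real part (a conjugate pair: the negative imaginary part first).

Radius of convergence at 0: 1.
At -1: a pole of order 1; residue -11/288.
At 7: a pole of order 1; residue -637/288.


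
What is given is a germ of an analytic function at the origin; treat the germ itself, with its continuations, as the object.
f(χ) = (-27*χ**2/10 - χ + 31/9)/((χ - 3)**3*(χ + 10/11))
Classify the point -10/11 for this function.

The denominator factor χ + 10/11 vanishes at -10/11 and appears to the power 1; the numerator there equals 2311/1089, nonzero, and no other factor vanishes.
Hence a pole whose order is the multiplicity, 1.

The point is a pole of order 1.


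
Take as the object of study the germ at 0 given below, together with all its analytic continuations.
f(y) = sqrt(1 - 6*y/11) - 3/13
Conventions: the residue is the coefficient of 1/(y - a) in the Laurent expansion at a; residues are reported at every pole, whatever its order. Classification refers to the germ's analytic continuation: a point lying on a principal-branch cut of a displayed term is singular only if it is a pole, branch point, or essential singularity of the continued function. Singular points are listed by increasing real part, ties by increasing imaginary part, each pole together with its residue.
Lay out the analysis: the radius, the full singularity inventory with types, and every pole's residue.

Branch term (1)*sqrt(1 - y/(11/6)): its argument vanishes at y = 11/6, a square-root branch point, modulus 11/6.
The radius of convergence is the smallest modulus among the singular points: 11/6.

Radius of convergence at 0: 11/6.
At 11/6: an algebraic (square-root) branch point.


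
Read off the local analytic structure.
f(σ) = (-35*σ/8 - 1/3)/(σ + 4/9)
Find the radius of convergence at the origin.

The radius of convergence is 4/9.

Denominator factor (σ + 4/9): pole of order 1 at -4/9, modulus 4/9.
The radius of convergence is the smallest modulus among the singular points: 4/9.


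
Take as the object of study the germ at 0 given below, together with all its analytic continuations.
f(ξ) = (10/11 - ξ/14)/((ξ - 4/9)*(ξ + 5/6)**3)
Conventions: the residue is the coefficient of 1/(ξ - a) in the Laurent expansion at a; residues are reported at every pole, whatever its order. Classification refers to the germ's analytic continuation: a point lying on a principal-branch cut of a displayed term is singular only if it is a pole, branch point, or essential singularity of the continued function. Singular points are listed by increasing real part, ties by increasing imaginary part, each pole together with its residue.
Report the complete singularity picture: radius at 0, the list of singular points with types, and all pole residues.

Denominator factor (ξ + 5/6)^3: pole of order 3 at -5/6, modulus 5/6.
Denominator factor (ξ - 4/9): pole of order 1 at 4/9, modulus 4/9.
The radius of convergence is the smallest modulus among the singular points: 4/9.
At the order-3 pole -5/6 set g(ξ) = (ξ - (-5/6))^3*f(ξ) = (10/11 - ξ/14)/(ξ - 4/9).
Order-3 pole: residue = g''(a)/2; g''(-5/6) = -787968/936859, so the residue is -393984/936859.
At the order-1 pole 4/9 set g(ξ) = (ξ - (4/9))*f(ξ) = (10/11 - ξ/14)/(ξ + 5/6)**3.
Simple pole: residue = g(a) at a = 4/9, which is 393984/936859.
List the singular points by increasing real part (a conjugate pair: the negative imaginary part first).

Radius of convergence at 0: 4/9.
At -5/6: a pole of order 3; residue -393984/936859.
At 4/9: a pole of order 1; residue 393984/936859.


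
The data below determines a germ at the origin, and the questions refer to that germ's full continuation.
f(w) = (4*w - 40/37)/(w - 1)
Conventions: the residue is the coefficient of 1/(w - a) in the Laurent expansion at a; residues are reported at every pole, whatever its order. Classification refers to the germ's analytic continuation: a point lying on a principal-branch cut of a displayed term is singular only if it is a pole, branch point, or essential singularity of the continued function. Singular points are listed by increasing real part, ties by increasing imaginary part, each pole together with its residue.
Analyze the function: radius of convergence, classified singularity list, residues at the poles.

Denominator factor (w - 1): pole of order 1 at 1, modulus 1.
The radius of convergence is the smallest modulus among the singular points: 1.
At the order-1 pole 1 set g(w) = (w - (1))*f(w) = 4*w - 40/37.
Simple pole: residue = g(a) at a = 1, which is 108/37.

Radius of convergence at 0: 1.
At 1: a pole of order 1; residue 108/37.


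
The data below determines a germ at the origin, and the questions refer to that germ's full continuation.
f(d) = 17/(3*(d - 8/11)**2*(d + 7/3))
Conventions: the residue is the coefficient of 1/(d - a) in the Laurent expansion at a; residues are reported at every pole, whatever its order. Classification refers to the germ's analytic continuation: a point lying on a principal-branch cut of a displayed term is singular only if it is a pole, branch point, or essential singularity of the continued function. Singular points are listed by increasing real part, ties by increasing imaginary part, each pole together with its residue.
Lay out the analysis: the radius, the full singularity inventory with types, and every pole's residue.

Denominator factor (d - 8/11)^2: pole of order 2 at 8/11, modulus 8/11.
Denominator factor (d + 7/3): pole of order 1 at -7/3, modulus 7/3.
The radius of convergence is the smallest modulus among the singular points: 8/11.
At the order-1 pole -7/3 set g(d) = (d - (-7/3))*f(d) = 17/(3*(d - 8/11)**2).
Simple pole: residue = g(a) at a = -7/3, which is 6171/10201.
At the order-2 pole 8/11 set g(d) = (d - (8/11))^2*f(d) = 17/(3*(d + 7/3)).
Order-2 pole: residue = g'(a); g'(8/11) = -6171/10201, so the residue is -6171/10201.
List the singular points by increasing real part (a conjugate pair: the negative imaginary part first).

Radius of convergence at 0: 8/11.
At -7/3: a pole of order 1; residue 6171/10201.
At 8/11: a pole of order 2; residue -6171/10201.


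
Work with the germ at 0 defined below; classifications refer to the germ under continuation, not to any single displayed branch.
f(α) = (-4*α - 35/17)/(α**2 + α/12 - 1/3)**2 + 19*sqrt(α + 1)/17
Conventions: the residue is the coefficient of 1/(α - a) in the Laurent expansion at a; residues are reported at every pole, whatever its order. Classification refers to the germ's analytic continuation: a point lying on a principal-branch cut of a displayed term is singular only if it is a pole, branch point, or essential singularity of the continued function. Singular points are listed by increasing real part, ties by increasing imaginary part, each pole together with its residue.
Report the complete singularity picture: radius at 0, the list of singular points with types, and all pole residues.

Radius of convergence at 0: -1/24 + (1/24)*sqrt(193).
At -1: an algebraic (square-root) branch point.
At -1/24 - (1/24)*sqrt(193): a pole of order 2; residue -(576/3281)*sqrt(193).
At -1/24 + (1/24)*sqrt(193): a pole of order 2; residue (576/3281)*sqrt(193).

Denominator factor (α**2 + α/12 - 1/3)^2: discriminant 193/144, real irrational roots -1/24 + (1/24)*sqrt(193) and -1/24 - (1/24)*sqrt(193); poles of order 2, moduli -1/24 + (1/24)*sqrt(193) and 1/24 + (1/24)*sqrt(193).
Branch term (19/17)*sqrt(1 - α/(-1)): its argument vanishes at α = -1, a square-root branch point, modulus 1.
The radius of convergence is the smallest modulus among the singular points: -1/24 + (1/24)*sqrt(193).
The branch term is analytic at -1/24 - (1/24)*sqrt(193) and contributes nothing to the residue; only the rational part matters.
The factor α**2 + α/12 - 1/3 splits as (α - a)(α - a') with a = -1/24 - (1/24)*sqrt(193), a' = -1/24 + (1/24)*sqrt(193). At the order-2 pole a set g(α) = (α - a)^2*(rational part) = [-4*α - 35/17] / (α - a')^2.
Order-2 pole: residue = g'(a); g'(-1/24 - (1/24)*sqrt(193)) = -(576/3281)*sqrt(193), so the residue is -(576/3281)*sqrt(193).
The branch term is analytic at -1/24 + (1/24)*sqrt(193) and contributes nothing to the residue; only the rational part matters.
The factor α**2 + α/12 - 1/3 splits as (α - a)(α - a') with a = -1/24 + (1/24)*sqrt(193), a' = -1/24 - (1/24)*sqrt(193). At the order-2 pole a set g(α) = (α - a)^2*(rational part) = [-4*α - 35/17] / (α - a')^2.
Order-2 pole: residue = g'(a); g'(-1/24 + (1/24)*sqrt(193)) = (576/3281)*sqrt(193), so the residue is (576/3281)*sqrt(193).
List the singular points by increasing real part (a conjugate pair: the negative imaginary part first).


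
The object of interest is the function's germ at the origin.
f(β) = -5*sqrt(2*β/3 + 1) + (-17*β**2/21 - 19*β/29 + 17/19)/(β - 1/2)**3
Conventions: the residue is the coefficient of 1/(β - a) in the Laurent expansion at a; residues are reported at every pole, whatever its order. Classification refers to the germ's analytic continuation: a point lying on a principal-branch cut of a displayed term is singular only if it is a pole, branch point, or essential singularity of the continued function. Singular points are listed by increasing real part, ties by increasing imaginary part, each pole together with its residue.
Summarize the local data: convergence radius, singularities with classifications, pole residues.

Denominator factor (β - 1/2)^3: pole of order 3 at 1/2, modulus 1/2.
Branch term (-5)*sqrt(1 - β/(-3/2)): its argument vanishes at β = -3/2, a square-root branch point, modulus 3/2.
The radius of convergence is the smallest modulus among the singular points: 1/2.
The branch term is analytic at 1/2 and contributes nothing to the residue; only the rational part matters.
At the order-3 pole 1/2 set g(β) = (β - (1/2))^3*(rational part) = -17*β**2/21 - 19*β/29 + 17/19.
Order-3 pole: residue = g''(a)/2; g''(1/2) = -34/21, so the residue is -17/21.
List the singular points by increasing real part (a conjugate pair: the negative imaginary part first).

Radius of convergence at 0: 1/2.
At -3/2: an algebraic (square-root) branch point.
At 1/2: a pole of order 3; residue -17/21.


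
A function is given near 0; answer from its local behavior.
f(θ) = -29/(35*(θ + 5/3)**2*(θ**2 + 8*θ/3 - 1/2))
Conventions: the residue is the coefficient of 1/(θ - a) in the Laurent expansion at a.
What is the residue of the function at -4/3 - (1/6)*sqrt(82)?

The factor θ**2 + 8*θ/3 - 1/2 splits as (θ - a)(θ - a') with a = -4/3 - (1/6)*sqrt(82), a' = -4/3 + (1/6)*sqrt(82). At the order-1 pole a set g(θ) = (θ - a)*f(θ) = [-29/(35*(θ + 5/3)**2)] / (θ - a').
Simple pole: residue = g(a) at a = -4/3 - (1/6)*sqrt(82), which is 348/5915 + (3741/242515)*sqrt(82).

The residue is 348/5915 + (3741/242515)*sqrt(82).


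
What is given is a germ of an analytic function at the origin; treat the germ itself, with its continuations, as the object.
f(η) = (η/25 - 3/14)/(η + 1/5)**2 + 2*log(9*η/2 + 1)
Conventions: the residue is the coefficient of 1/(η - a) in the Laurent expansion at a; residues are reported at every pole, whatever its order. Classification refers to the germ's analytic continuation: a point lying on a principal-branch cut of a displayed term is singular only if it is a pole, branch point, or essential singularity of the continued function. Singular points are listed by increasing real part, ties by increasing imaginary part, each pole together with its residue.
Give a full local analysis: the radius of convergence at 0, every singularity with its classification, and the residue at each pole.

Denominator factor (η + 1/5)^2: pole of order 2 at -1/5, modulus 1/5.
Branch term (2)*log(1 - η/(-2/9)): its argument vanishes at η = -2/9, a logarithmic branch point, modulus 2/9.
The radius of convergence is the smallest modulus among the singular points: 1/5.
The branch term is analytic at -1/5 and contributes nothing to the residue; only the rational part matters.
At the order-2 pole -1/5 set g(η) = (η - (-1/5))^2*(rational part) = η/25 - 3/14.
Order-2 pole: residue = g'(a); g'(-1/5) = 1/25, so the residue is 1/25.
List the singular points by increasing real part (a conjugate pair: the negative imaginary part first).

Radius of convergence at 0: 1/5.
At -2/9: a logarithmic branch point.
At -1/5: a pole of order 2; residue 1/25.
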